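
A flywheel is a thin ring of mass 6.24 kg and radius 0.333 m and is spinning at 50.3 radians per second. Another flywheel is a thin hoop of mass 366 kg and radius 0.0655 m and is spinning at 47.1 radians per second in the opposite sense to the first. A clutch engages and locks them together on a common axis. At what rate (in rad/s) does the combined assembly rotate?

No external torque acts about the common axis, so total angular momentum is conserved.
Moments of inertia: I_A = (6.24)(0.333)² = 0.6919 kg·m²; I_B = (366)(0.0655)² = 1.570 kg·m².
Taking A's sense as positive: L = (0.6919)(50.3) − (1.570)(47.1) = -39.15 kg·m²·rad/s.
Combined I = 0.6919 + 1.570 = 2.262 kg·m².
ω_f = L / I = -39.15 / 2.262 = -17.31 rad/s.

|ω_f| ≈ 17.3 rad/s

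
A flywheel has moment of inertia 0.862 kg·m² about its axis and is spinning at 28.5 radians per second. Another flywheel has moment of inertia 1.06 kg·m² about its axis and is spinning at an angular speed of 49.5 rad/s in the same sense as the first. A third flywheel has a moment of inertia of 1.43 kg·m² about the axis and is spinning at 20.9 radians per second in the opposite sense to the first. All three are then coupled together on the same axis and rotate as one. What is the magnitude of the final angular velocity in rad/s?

The coupling torques are internal; angular momentum about the shared axis is conserved.
Taking A's sense as positive: L = (0.8620)(28.5) + (1.060)(49.5) − (1.430)(20.9) = 47.15 kg·m²·rad/s.
Combined I = 0.8620 + 1.060 + 1.430 = 3.352 kg·m².
ω_f = L / I = 47.15 / 3.352 = 14.07 rad/s.

|ω_f| ≈ 14.1 rad/s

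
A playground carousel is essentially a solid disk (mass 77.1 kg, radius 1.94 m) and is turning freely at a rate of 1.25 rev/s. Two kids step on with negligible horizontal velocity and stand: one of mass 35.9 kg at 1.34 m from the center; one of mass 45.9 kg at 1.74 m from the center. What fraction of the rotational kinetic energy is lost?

fraction ≈ 0.584

The added mass arrives with no angular momentum about the center, and any external torque about the center is negligible, so the system's angular momentum is conserved.
I_p = ½(77.1)(1.94)² = 145.1 kg·m².
Added inertia Σmr² = (35.9)(1.34)² + (45.9)(1.74)² = 203.4 kg·m²; I_f = 145.1 + 203.4 = 348.5 kg·m².
ω_f = I_p ω_i / I_f = (145.1)(1.25) / 348.5 = 0.5204 rev/s.
KE_i = ½(145.1)(7.854 rad/s)² = 4475 J; KE_f = ½(348.5)(3.270)² = 1863 J.
Fraction lost = 0.5837.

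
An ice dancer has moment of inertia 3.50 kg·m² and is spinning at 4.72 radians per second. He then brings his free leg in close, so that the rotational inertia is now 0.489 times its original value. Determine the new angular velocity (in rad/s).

No external torque acts about the spin axis, so angular momentum is conserved.
I₂ = 0.489 × 3.50 = 1.712 kg·m².
ω₂ = I₁ω₁ / I₂ = (3.500)(4.72 rad/s) / (1.712) = 9.652 rad/s.

ω₂ ≈ 9.65 rad/s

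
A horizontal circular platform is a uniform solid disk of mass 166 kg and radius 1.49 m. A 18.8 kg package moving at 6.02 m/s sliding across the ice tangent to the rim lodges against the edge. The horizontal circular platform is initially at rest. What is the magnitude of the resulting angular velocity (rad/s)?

The axle reaction passes through the central axle and exerts no torque about it; angular momentum about the central axle is conserved through the impact.
I_p = ½(166)(1.49)² = 184.3 kg·m². Taking the sense of the package's angular momentum as positive, L_{package} = m v R = (18.8)(6.02)(1.49) = 168.6 kg·m²/s.
L_i = 0 + 168.6 = 168.6 kg·m²/s.
After sticking, I_f = I_p + m R² = 184.3 + (18.8)(1.49)² = 226.0 kg·m².
ω_f = L_i / I_f = 168.6 / 226.0 = 0.7461 rad/s.

|ω_f| ≈ 0.746 rad/s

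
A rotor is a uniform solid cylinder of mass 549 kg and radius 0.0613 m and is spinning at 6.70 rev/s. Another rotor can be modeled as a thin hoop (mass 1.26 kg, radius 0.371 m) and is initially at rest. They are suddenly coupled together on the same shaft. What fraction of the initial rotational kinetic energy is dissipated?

fraction ≈ 0.144

No external torque acts about the common axis, so total angular momentum is conserved.
Moments of inertia: I_A = ½(549)(0.0613)² = 1.031 kg·m²; I_B = (1.26)(0.371)² = 0.1734 kg·m².
Taking A's sense as positive: L = (1.031)(6.70) = 6.911 kg·m²·rev/s.
Combined I = 1.031 + 0.1734 = 1.205 kg·m².
ω_f = L / I = 6.911 / 1.205 = 5.736 rev/s.
KE_i = ½ΣIω² = 914.0 J; KE_f = ½(1.205)(36.04)² = 782.4 J.
Fraction dissipated = (KE_i − KE_f)/KE_i = 0.1439.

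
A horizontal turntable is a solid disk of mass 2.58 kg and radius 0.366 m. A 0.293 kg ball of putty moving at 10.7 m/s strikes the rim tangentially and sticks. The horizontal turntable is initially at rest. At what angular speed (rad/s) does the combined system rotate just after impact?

About the axle the impulsive forces during the collision are internal, so angular momentum about that axis is conserved.
I_p = ½(2.58)(0.366)² = 0.1728 kg·m². Taking the sense of the ball of putty's angular momentum as positive, L_{ball} = m v R = (0.293)(10.7)(0.366) = 1.147 kg·m²/s.
L_i = 0 + 1.147 = 1.147 kg·m²/s.
After sticking, I_f = I_p + m R² = 0.1728 + (0.293)(0.366)² = 0.2121 kg·m².
ω_f = L_i / I_f = 1.147 / 0.2121 = 5.411 rad/s.

|ω_f| ≈ 5.41 rad/s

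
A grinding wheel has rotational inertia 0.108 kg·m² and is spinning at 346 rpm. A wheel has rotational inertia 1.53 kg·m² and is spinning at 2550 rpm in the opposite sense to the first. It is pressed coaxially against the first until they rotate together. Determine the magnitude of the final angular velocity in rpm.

The coupling torques are internal; angular momentum about the shared axis is conserved.
Taking A's sense as positive: L = (0.1080)(346) − (1.530)(2550) = -3864 kg·m²·rpm.
Combined I = 0.1080 + 1.530 = 1.638 kg·m².
ω_f = L / I = -3864 / 1.638 = -2359 rpm.

|ω_f| ≈ 2360 rpm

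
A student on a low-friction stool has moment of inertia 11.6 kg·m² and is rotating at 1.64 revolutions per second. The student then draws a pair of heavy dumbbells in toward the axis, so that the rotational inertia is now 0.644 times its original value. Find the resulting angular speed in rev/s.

With no external torque about the axis, L is conserved: I₁ω₁ = I₂ω₂.
I₂ = 0.644 × 11.6 = 7.470 kg·m².
ω₂ = I₁ω₁ / I₂ = (11.60)(1.64 rev/s) / (7.470) = 2.547 rev/s.

ω₂ ≈ 2.55 rev/s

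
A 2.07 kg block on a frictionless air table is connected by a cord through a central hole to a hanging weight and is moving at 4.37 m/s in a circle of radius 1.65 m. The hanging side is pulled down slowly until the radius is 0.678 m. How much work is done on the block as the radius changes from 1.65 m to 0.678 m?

W ≈ 97.3 J

The only horizontal force on the mass is along the cord (radial), so it exerts no torque about the hole and angular momentum m v r is conserved.
v₂ = v₁ r₁ / r₂ = (4.37)(1.65) / (0.678) = 10.63 m/s.
W = ΔKE = ½m(v₂² − v₁²) = 97.30 J.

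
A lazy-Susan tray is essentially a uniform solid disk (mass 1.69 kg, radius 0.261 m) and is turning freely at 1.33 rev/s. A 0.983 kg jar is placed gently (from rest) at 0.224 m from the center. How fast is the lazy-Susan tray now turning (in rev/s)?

No external torque acts about the center; L_before = L_after.
I_p = ½(1.69)(0.261)² = 0.05756 kg·m².
Added inertia Σmr² = (0.983)(0.224)² = 0.04932 kg·m²; I_f = 0.05756 + 0.04932 = 0.1069 kg·m².
ω_f = I_p ω_i / I_f = (0.05756)(1.33) / 0.1069 = 0.7163 rev/s.

ω_f ≈ 0.716 rev/s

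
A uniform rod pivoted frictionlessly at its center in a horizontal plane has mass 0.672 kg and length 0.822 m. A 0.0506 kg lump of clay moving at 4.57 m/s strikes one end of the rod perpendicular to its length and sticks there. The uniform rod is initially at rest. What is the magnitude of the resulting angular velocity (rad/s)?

|ω_f| ≈ 2.05 rad/s

About the pivot the impulsive forces during the collision are internal, so angular momentum about that axis is conserved.
I_p = (1/12)(0.672)(0.822)² = 0.03784 kg·m². Taking the sense of the lump of clay's angular momentum as positive, L_{lump} = m v R = (0.0506)(4.57)(0.822/2) = 0.09504 kg·m²/s.
L_i = 0 + 0.09504 = 0.09504 kg·m²/s.
After sticking, I_f = I_p + m R² = 0.03784 + (0.0506)(0.822/2)² = 0.04639 kg·m².
ω_f = L_i / I_f = 0.09504 / 0.04639 = 2.049 rad/s.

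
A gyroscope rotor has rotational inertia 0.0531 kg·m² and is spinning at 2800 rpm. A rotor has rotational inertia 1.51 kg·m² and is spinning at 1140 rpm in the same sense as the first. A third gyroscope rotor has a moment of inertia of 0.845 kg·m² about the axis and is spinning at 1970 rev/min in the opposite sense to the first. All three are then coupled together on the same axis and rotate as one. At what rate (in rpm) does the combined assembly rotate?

|ω_f| ≈ 85.3 rpm

No external torque acts about the common axis, so total angular momentum is conserved.
Taking A's sense as positive: L = (0.05310)(2800) + (1.510)(1140) − (0.8450)(1970) = 205.4 kg·m²·rpm.
Combined I = 0.05310 + 1.510 + 0.8450 = 2.408 kg·m².
ω_f = L / I = 205.4 / 2.408 = 85.31 rpm.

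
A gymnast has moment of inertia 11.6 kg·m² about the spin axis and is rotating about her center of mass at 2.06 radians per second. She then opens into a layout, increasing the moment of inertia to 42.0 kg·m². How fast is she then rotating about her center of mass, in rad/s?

Angular momentum about the spin axis is conserved since the torque about it is zero.
ω₂ = I₁ω₁ / I₂ = (11.60)(2.06 rad/s) / (42.00) = 0.5690 rad/s.

ω₂ ≈ 0.569 rad/s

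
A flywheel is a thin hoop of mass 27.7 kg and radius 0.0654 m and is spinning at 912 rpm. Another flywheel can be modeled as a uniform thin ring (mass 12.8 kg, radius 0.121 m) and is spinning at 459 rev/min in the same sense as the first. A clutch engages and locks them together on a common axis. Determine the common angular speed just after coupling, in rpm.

The coupling torques are internal; angular momentum about the shared axis is conserved.
Moments of inertia: I_A = (27.7)(0.0654)² = 0.1185 kg·m²; I_B = (12.8)(0.121)² = 0.1874 kg·m².
Taking A's sense as positive: L = (0.1185)(912) + (0.1874)(459) = 194.1 kg·m²·rpm.
Combined I = 0.1185 + 0.1874 = 0.3059 kg·m².
ω_f = L / I = 194.1 / 0.3059 = 634.5 rpm.

|ω_f| ≈ 634 rpm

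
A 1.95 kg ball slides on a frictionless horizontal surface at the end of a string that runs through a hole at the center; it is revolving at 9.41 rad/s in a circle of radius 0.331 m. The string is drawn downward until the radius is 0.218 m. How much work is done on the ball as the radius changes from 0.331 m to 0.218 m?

W ≈ 12.3 J

The constraining force is radial, so m r² ω about the center is conserved.
ω₂ = ω₁ (r₁/r₂)² = (9.41)(0.331/0.218)² = 21.69 rad/s.
W = ΔKE = ½m(v₂² − v₁²) = 12.35 J.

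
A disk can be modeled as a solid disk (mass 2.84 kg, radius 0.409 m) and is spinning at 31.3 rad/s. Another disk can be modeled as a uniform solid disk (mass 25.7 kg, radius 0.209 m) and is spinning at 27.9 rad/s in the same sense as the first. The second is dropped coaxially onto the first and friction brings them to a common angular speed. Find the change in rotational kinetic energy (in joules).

ΔKE ≈ -0.965 J

The coupling torques are internal; angular momentum about the shared axis is conserved.
Moments of inertia: I_A = ½(2.84)(0.409)² = 0.2375 kg·m²; I_B = ½(25.7)(0.209)² = 0.5613 kg·m².
Taking A's sense as positive: L = (0.2375)(31.3) + (0.5613)(27.9) = 23.10 kg·m²·rad/s.
Combined I = 0.2375 + 0.5613 = 0.7988 kg·m².
ω_f = L / I = 23.10 / 0.7988 = 28.91 rad/s.
KE_i = ½ΣIω² = 334.8 J; KE_f = ½(0.7988)(28.91)² = 333.9 J.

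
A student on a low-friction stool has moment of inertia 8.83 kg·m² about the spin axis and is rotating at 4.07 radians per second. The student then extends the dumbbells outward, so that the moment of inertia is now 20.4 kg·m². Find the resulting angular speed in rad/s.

With no external torque about the axis, L is conserved: I₁ω₁ = I₂ω₂.
ω₂ = I₁ω₁ / I₂ = (8.830)(4.07 rad/s) / (20.40) = 1.762 rad/s.

ω₂ ≈ 1.76 rad/s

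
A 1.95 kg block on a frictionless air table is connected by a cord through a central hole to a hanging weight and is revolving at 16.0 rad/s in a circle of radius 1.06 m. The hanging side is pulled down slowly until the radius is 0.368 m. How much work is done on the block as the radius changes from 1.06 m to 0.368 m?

W ≈ 2050 J

No torque about the axis ⇒ m r₁² ω₁ = m r₂² ω₂.
ω₂ = ω₁ (r₁/r₂)² = (16.0)(1.06/0.368)² = 132.8 rad/s.
W = ΔKE = ½m(v₂² − v₁²) = 2046 J.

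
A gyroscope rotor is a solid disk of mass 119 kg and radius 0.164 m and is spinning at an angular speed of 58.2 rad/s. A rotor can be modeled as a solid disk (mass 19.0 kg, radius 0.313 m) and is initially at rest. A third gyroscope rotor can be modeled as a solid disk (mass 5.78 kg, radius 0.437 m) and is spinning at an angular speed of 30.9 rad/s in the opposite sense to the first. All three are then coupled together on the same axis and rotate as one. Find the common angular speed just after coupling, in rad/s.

No external torque acts about the common axis, so total angular momentum is conserved.
Moments of inertia: I_A = ½(119)(0.164)² = 1.600 kg·m²; I_B = ½(19.0)(0.313)² = 0.9307 kg·m²; I_C = ½(5.78)(0.437)² = 0.5519 kg·m².
Taking A's sense as positive: L = (1.600)(58.2) − (0.5519)(30.9) = 76.08 kg·m²·rad/s.
Combined I = 1.600 + 0.9307 + 0.5519 = 3.083 kg·m².
ω_f = L / I = 76.08 / 3.083 = 24.68 rad/s.

|ω_f| ≈ 24.7 rad/s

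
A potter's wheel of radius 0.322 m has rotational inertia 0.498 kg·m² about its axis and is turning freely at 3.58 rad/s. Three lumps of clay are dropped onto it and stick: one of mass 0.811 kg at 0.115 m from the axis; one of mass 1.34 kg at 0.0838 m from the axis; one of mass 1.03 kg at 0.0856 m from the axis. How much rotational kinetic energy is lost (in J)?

The added mass arrives with no angular momentum about the axis, and any external torque about the axis is negligible, so the system's angular momentum is conserved.
Added inertia Σmr² = (0.811)(0.115)² + (1.34)(0.0838)² + (1.03)(0.0856)² = 0.02768 kg·m²; I_f = 0.4980 + 0.02768 = 0.5257 kg·m².
ω_f = I_p ω_i / I_f = (0.4980)(3.58) / 0.5257 = 3.391 rad/s.
KE_i = ½(0.4980)(3.580 rad/s)² = 3.191 J; KE_f = ½(0.5257)(3.391)² = 3.023 J.

energy lost ≈ 0.168 J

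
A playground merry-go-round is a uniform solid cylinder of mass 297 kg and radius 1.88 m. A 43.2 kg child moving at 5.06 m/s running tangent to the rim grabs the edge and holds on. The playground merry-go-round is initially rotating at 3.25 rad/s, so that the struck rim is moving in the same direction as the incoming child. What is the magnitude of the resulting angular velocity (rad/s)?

The axle reaction passes through the axle and exerts no torque about it; angular momentum about the axle is conserved through the impact.
I_p = ½(297)(1.88)² = 524.9 kg·m². Taking the sense of the child's angular momentum as positive, L_{child} = m v R = (43.2)(5.06)(1.88) = 411.0 kg·m²/s.
L_i = +I_p ω_p + m v R = +(524.9)(3.25) + 411.0 = 2117 kg·m²/s.
After sticking, I_f = I_p + m R² = 524.9 + (43.2)(1.88)² = 677.5 kg·m².
ω_f = L_i / I_f = 2117 / 677.5 = 3.124 rad/s.

|ω_f| ≈ 3.12 rad/s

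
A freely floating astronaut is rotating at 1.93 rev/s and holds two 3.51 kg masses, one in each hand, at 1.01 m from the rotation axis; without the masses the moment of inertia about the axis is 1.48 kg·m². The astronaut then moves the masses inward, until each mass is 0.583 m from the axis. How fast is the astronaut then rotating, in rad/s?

ω₂ ≈ 27.1 rad/s

Angular momentum about the spin axis is conserved since the torque about it is zero.
I₁ = 1.48 + 2(3.51)(1.01)² = 8.641 kg·m²; I₂ = 1.48 + 2(3.51)(0.583)² = 3.866 kg·m².
ω₂ = I₁ω₁ / I₂ = (8.641)(1.93 rev/s) / (3.866) = 4.314 rev/s = 27.10 rad/s.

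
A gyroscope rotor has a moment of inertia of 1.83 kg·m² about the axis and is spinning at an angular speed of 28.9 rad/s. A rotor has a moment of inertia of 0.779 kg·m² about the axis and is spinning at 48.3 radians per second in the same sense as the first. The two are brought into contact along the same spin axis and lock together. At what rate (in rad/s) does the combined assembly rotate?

The coupling torques are internal; angular momentum about the shared axis is conserved.
Taking A's sense as positive: L = (1.830)(28.9) + (0.7790)(48.3) = 90.51 kg·m²·rad/s.
Combined I = 1.830 + 0.7790 = 2.609 kg·m².
ω_f = L / I = 90.51 / 2.609 = 34.69 rad/s.

|ω_f| ≈ 34.7 rad/s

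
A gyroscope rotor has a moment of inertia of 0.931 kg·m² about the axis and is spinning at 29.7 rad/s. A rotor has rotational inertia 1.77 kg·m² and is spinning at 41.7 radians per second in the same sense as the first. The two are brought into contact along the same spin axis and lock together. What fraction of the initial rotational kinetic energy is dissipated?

No external torque acts about the common axis, so total angular momentum is conserved.
Taking A's sense as positive: L = (0.9310)(29.7) + (1.770)(41.7) = 101.5 kg·m²·rad/s.
Combined I = 0.9310 + 1.770 = 2.701 kg·m².
ω_f = L / I = 101.5 / 2.701 = 37.56 rad/s.
KE_i = ½ΣIω² = 1950 J; KE_f = ½(2.701)(37.56)² = 1906 J.
Fraction dissipated = (KE_i − KE_f)/KE_i = 0.02253.

fraction ≈ 0.0225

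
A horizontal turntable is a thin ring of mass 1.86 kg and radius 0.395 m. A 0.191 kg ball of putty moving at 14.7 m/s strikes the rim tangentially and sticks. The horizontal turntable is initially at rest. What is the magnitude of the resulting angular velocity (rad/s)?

|ω_f| ≈ 3.47 rad/s

The axle reaction passes through the axle and exerts no torque about it; angular momentum about the axle is conserved through the impact.
I_p = (1.86)(0.395)² = 0.2902 kg·m². Taking the sense of the ball of putty's angular momentum as positive, L_{ball} = m v R = (0.191)(14.7)(0.395) = 1.109 kg·m²/s.
L_i = 0 + 1.109 = 1.109 kg·m²/s.
After sticking, I_f = I_p + m R² = 0.2902 + (0.191)(0.395)² = 0.3200 kg·m².
ω_f = L_i / I_f = 1.109 / 0.3200 = 3.466 rad/s.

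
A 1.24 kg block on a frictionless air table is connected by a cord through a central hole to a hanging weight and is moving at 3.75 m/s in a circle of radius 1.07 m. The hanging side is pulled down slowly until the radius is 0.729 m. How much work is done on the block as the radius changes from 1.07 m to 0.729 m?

W ≈ 10.1 J

The only horizontal force on the mass is along the cord (radial), so it exerts no torque about the hole and angular momentum m v r is conserved.
v₂ = v₁ r₁ / r₂ = (3.75)(1.07) / (0.729) = 5.504 m/s.
W = ΔKE = ½m(v₂² − v₁²) = 10.06 J.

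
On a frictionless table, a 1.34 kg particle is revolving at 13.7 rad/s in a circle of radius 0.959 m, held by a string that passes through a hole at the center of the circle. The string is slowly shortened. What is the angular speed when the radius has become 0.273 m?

No torque about the axis ⇒ m r₁² ω₁ = m r₂² ω₂.
ω₂ = ω₁ (r₁/r₂)² = (13.7)(0.959/0.273)² = 169.1 rad/s.

ω₂ ≈ 169 rad/s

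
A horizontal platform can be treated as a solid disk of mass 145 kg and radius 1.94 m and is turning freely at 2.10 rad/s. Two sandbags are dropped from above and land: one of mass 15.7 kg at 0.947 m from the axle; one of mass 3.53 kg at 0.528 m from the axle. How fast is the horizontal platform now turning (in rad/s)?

ω_f ≈ 1.99 rad/s

No external torque acts about the axle; L_before = L_after.
I_p = ½(145)(1.94)² = 272.9 kg·m².
Added inertia Σmr² = (15.7)(0.947)² + (3.53)(0.528)² = 15.06 kg·m²; I_f = 272.9 + 15.06 = 287.9 kg·m².
ω_f = I_p ω_i / I_f = (272.9)(2.10) / 287.9 = 1.990 rad/s.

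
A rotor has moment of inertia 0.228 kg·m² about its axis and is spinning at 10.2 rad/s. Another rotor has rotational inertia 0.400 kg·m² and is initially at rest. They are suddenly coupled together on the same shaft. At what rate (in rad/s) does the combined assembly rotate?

The coupling torques are internal; angular momentum about the shared axis is conserved.
Taking A's sense as positive: L = (0.2280)(10.2) = 2.326 kg·m²·rad/s.
Combined I = 0.2280 + 0.4000 = 0.6280 kg·m².
ω_f = L / I = 2.326 / 0.6280 = 3.703 rad/s.

|ω_f| ≈ 3.70 rad/s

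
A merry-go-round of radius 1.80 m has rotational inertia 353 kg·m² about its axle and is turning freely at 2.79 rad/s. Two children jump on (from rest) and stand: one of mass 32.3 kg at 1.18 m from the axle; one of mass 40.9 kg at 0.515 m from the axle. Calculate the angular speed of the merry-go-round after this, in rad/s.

ω_f ≈ 2.41 rad/s

The added mass arrives with no angular momentum about the axle, and any external torque about the axle is negligible, so the system's angular momentum is conserved.
Added inertia Σmr² = (32.3)(1.18)² + (40.9)(0.515)² = 55.82 kg·m²; I_f = 353.0 + 55.82 = 408.8 kg·m².
ω_f = I_p ω_i / I_f = (353.0)(2.79) / 408.8 = 2.409 rad/s.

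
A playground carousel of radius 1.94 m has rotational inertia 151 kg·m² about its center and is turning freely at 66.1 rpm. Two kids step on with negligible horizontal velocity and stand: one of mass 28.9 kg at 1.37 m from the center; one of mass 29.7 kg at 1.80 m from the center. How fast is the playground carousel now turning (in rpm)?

ω_f ≈ 33.1 rpm

The added mass arrives with no angular momentum about the center, and any external torque about the center is negligible, so the system's angular momentum is conserved.
Added inertia Σmr² = (28.9)(1.37)² + (29.7)(1.80)² = 150.5 kg·m²; I_f = 151.0 + 150.5 = 301.5 kg·m².
ω_f = I_p ω_i / I_f = (151.0)(66.1) / 301.5 = 33.11 rpm.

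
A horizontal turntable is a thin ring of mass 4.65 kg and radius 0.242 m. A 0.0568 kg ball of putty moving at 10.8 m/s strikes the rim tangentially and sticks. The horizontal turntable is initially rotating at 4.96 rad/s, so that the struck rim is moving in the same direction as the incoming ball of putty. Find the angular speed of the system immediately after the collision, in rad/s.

About the axle the impulsive forces during the collision are internal, so angular momentum about that axis is conserved.
I_p = (4.65)(0.242)² = 0.2723 kg·m². Taking the sense of the ball of putty's angular momentum as positive, L_{ball} = m v R = (0.0568)(10.8)(0.242) = 0.1485 kg·m²/s.
L_i = +I_p ω_p + m v R = +(0.2723)(4.96) + 0.1485 = 1.499 kg·m²/s.
After sticking, I_f = I_p + m R² = 0.2723 + (0.0568)(0.242)² = 0.2756 kg·m².
ω_f = L_i / I_f = 1.499 / 0.2756 = 5.439 rad/s.

|ω_f| ≈ 5.44 rad/s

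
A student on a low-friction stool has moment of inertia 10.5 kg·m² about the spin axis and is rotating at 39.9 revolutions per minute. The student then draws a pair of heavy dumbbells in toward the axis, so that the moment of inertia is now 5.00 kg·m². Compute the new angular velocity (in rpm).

Angular momentum about the spin axis is conserved since the torque about it is zero.
ω₂ = I₁ω₁ / I₂ = (10.50)(39.9 rpm) / (5.000) = 83.79 rpm.

ω₂ ≈ 83.8 rpm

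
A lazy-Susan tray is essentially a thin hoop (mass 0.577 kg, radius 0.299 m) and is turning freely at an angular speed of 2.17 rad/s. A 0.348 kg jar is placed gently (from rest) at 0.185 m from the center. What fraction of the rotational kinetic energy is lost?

fraction ≈ 0.188

The added mass arrives with no angular momentum about the center, and any external torque about the center is negligible, so the system's angular momentum is conserved.
I_p = (0.577)(0.299)² = 0.05158 kg·m².
Added inertia Σmr² = (0.348)(0.185)² = 0.01191 kg·m²; I_f = 0.05158 + 0.01191 = 0.06349 kg·m².
ω_f = I_p ω_i / I_f = (0.05158)(2.17) / 0.06349 = 1.763 rad/s.
KE_i = ½(0.05158)(2.170 rad/s)² = 0.1215 J; KE_f = ½(0.06349)(1.763)² = 0.09867 J.
Fraction lost = 0.1876.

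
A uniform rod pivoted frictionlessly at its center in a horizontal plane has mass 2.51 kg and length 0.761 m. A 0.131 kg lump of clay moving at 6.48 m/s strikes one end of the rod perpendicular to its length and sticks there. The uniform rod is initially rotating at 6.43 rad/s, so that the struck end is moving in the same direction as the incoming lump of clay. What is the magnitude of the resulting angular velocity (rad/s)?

|ω_f| ≈ 7.87 rad/s

About the pivot the impulsive forces during the collision are internal, so angular momentum about that axis is conserved.
I_p = (1/12)(2.51)(0.761)² = 0.1211 kg·m². Taking the sense of the lump of clay's angular momentum as positive, L_{lump} = m v R = (0.131)(6.48)(0.761/2) = 0.3230 kg·m²/s.
L_i = +I_p ω_p + m v R = +(0.1211)(6.43) + 0.3230 = 1.102 kg·m²/s.
After sticking, I_f = I_p + m R² = 0.1211 + (0.131)(0.761/2)² = 0.1401 kg·m².
ω_f = L_i / I_f = 1.102 / 0.1401 = 7.865 rad/s.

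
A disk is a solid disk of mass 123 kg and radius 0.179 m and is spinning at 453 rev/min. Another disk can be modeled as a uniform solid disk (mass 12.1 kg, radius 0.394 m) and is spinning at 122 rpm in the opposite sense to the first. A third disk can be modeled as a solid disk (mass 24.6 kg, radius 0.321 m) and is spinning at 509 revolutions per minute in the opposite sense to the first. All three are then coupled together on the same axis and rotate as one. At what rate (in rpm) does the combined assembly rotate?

|ω_f| ≈ 31.8 rpm

The coupling torques are internal; angular momentum about the shared axis is conserved.
Moments of inertia: I_A = ½(123)(0.179)² = 1.971 kg·m²; I_B = ½(12.1)(0.394)² = 0.9392 kg·m²; I_C = ½(24.6)(0.321)² = 1.267 kg·m².
Taking A's sense as positive: L = (1.971)(453) − (0.9392)(122) − (1.267)(509) = 133.0 kg·m²·rpm.
Combined I = 1.971 + 0.9392 + 1.267 = 4.177 kg·m².
ω_f = L / I = 133.0 / 4.177 = 31.83 rpm.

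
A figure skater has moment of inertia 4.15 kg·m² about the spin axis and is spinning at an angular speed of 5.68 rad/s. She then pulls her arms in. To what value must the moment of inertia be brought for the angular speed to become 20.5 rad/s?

No external torque acts about the spin axis, so angular momentum is conserved.
I₂ = I₁ω₁ / ω₂ = (4.15)(5.68) / (20.5) = 1.150 kg·m².

I₂ ≈ 1.15 kg·m²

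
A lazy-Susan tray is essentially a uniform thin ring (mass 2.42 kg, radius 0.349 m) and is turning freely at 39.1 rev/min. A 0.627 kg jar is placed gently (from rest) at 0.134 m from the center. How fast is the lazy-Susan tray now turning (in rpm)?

ω_f ≈ 37.7 rpm

The added mass arrives with no angular momentum about the center, and any external torque about the center is negligible, so the system's angular momentum is conserved.
I_p = (2.42)(0.349)² = 0.2948 kg·m².
Added inertia Σmr² = (0.627)(0.134)² = 0.01126 kg·m²; I_f = 0.2948 + 0.01126 = 0.3060 kg·m².
ω_f = I_p ω_i / I_f = (0.2948)(39.1) / 0.3060 = 37.66 rpm.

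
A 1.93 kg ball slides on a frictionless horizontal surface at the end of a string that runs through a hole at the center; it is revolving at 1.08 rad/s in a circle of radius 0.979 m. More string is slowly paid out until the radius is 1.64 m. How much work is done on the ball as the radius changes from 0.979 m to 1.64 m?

The constraining force is radial, so m r² ω about the center is conserved.
ω₂ = ω₁ (r₁/r₂)² = (1.08)(0.979/1.64)² = 0.3849 rad/s.
W = ΔKE = ½m(v₂² − v₁²) = -0.6944 J.

W ≈ -0.694 J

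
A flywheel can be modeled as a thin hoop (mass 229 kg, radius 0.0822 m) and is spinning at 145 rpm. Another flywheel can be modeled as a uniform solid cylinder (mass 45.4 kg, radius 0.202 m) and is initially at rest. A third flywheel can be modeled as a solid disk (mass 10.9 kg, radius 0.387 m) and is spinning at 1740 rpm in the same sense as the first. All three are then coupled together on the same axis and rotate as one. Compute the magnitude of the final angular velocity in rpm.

|ω_f| ≈ 500 rpm

The coupling torques are internal; angular momentum about the shared axis is conserved.
Moments of inertia: I_A = (229)(0.0822)² = 1.547 kg·m²; I_B = ½(45.4)(0.202)² = 0.9263 kg·m²; I_C = ½(10.9)(0.387)² = 0.8162 kg·m².
Taking A's sense as positive: L = (1.547)(145) + (0.8162)(1740) = 1645 kg·m²·rpm.
Combined I = 1.547 + 0.9263 + 0.8162 = 3.290 kg·m².
ω_f = L / I = 1645 / 3.290 = 499.9 rpm.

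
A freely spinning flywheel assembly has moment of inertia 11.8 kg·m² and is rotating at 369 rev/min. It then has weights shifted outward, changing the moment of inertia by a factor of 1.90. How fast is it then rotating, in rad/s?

With no external torque about the axis, L is conserved: I₁ω₁ = I₂ω₂.
I₂ = 1.90 × 11.8 = 22.42 kg·m².
ω₂ = I₁ω₁ / I₂ = (11.80)(369 rpm) / (22.42) = 194.2 rpm = 20.34 rad/s.

ω₂ ≈ 20.3 rad/s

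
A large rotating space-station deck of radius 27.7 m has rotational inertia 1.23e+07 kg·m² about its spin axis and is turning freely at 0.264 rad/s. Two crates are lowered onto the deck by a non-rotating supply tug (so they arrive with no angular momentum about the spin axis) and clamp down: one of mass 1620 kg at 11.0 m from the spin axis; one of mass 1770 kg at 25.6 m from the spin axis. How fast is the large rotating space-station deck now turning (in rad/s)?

No external torque acts about the spin axis; L_before = L_after.
Added inertia Σmr² = (1620)(11.0)² + (1770)(25.6)² = 1.356e+06 kg·m²; I_f = 1.230e+07 + 1.356e+06 = 1.366e+07 kg·m².
ω_f = I_p ω_i / I_f = (1.230e+07)(0.264) / 1.366e+07 = 0.2378 rad/s.

ω_f ≈ 0.238 rad/s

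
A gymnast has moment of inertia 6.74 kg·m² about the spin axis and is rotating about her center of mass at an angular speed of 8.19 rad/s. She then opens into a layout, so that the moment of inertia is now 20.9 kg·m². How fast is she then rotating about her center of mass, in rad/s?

With no external torque about the axis, L is conserved: I₁ω₁ = I₂ω₂.
ω₂ = I₁ω₁ / I₂ = (6.740)(8.19 rad/s) / (20.90) = 2.641 rad/s.

ω₂ ≈ 2.64 rad/s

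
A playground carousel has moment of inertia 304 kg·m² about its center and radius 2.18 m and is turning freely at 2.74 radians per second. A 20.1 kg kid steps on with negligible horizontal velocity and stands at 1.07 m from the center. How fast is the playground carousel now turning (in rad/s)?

ω_f ≈ 2.55 rad/s

The added mass arrives with no angular momentum about the center, and any external torque about the center is negligible, so the system's angular momentum is conserved.
Added inertia Σmr² = (20.1)(1.07)² = 23.01 kg·m²; I_f = 304.0 + 23.01 = 327.0 kg·m².
ω_f = I_p ω_i / I_f = (304.0)(2.74) / 327.0 = 2.547 rad/s.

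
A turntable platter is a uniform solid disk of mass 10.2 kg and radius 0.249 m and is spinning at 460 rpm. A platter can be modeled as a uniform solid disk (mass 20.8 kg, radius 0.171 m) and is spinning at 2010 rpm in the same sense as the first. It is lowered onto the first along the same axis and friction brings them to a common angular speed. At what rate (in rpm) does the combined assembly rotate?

The coupling torques are internal; angular momentum about the shared axis is conserved.
Moments of inertia: I_A = ½(10.2)(0.249)² = 0.3162 kg·m²; I_B = ½(20.8)(0.171)² = 0.3041 kg·m².
Taking A's sense as positive: L = (0.3162)(460) + (0.3041)(2010) = 756.7 kg·m²·rpm.
Combined I = 0.3162 + 0.3041 = 0.6203 kg·m².
ω_f = L / I = 756.7 / 0.6203 = 1220 rpm.

|ω_f| ≈ 1220 rpm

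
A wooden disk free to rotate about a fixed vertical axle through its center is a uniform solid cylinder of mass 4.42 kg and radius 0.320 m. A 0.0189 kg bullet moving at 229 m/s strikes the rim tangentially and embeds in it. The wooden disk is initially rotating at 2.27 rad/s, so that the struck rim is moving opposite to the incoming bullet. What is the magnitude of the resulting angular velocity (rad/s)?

About the axle the impulsive forces during the collision are internal, so angular momentum about that axis is conserved.
I_p = ½(4.42)(0.320)² = 0.2263 kg·m². Taking the sense of the bullet's angular momentum as positive, L_{bullet} = m v R = (0.0189)(229)(0.320) = 1.385 kg·m²/s.
L_i = −I_p ω_p + m v R = −(0.2263)(2.27) + 1.385 = 0.8713 kg·m²/s.
After sticking, I_f = I_p + m R² = 0.2263 + (0.0189)(0.320)² = 0.2282 kg·m².
ω_f = L_i / I_f = 0.8713 / 0.2282 = 3.817 rad/s.

|ω_f| ≈ 3.82 rad/s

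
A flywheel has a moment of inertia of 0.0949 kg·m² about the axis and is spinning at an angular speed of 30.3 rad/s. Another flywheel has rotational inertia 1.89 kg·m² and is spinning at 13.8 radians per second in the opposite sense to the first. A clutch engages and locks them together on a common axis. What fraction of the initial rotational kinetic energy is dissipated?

The coupling torques are internal; angular momentum about the shared axis is conserved.
Taking A's sense as positive: L = (0.09490)(30.3) − (1.890)(13.8) = -23.21 kg·m²·rad/s.
Combined I = 0.09490 + 1.890 = 1.985 kg·m².
ω_f = L / I = -23.21 / 1.985 = -11.69 rad/s.
KE_i = ½ΣIω² = 223.5 J; KE_f = ½(1.985)(11.69)² = 135.7 J.
Fraction dissipated = (KE_i − KE_f)/KE_i = 0.3931.

fraction ≈ 0.393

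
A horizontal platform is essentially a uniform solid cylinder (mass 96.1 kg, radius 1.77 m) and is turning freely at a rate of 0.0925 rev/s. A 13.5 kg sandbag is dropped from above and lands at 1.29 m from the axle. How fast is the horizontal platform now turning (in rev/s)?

The added mass arrives with no angular momentum about the axle, and any external torque about the axle is negligible, so the system's angular momentum is conserved.
I_p = ½(96.1)(1.77)² = 150.5 kg·m².
Added inertia Σmr² = (13.5)(1.29)² = 22.47 kg·m²; I_f = 150.5 + 22.47 = 173.0 kg·m².
ω_f = I_p ω_i / I_f = (150.5)(0.0925) / 173.0 = 0.08049 rev/s.

ω_f ≈ 0.0805 rev/s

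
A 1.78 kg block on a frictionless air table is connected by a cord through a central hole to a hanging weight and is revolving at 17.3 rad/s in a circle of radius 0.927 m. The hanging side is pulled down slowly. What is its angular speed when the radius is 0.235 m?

The constraining force is radial, so m r² ω about the center is conserved.
ω₂ = ω₁ (r₁/r₂)² = (17.3)(0.927/0.235)² = 269.2 rad/s.

ω₂ ≈ 269 rad/s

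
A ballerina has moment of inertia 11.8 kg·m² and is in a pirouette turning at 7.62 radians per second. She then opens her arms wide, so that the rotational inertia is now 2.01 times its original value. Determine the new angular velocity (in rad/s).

ω₂ ≈ 3.79 rad/s

With no external torque about the axis, L is conserved: I₁ω₁ = I₂ω₂.
I₂ = 2.01 × 11.8 = 23.72 kg·m².
ω₂ = I₁ω₁ / I₂ = (11.80)(7.62 rad/s) / (23.72) = 3.791 rad/s.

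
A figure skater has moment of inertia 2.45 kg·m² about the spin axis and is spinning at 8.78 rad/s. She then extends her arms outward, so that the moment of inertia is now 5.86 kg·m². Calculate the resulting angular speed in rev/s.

ω₂ ≈ 0.584 rev/s

With no external torque about the axis, L is conserved: I₁ω₁ = I₂ω₂.
ω₂ = I₁ω₁ / I₂ = (2.450)(8.78 rad/s) / (5.860) = 3.671 rad/s = 0.5842 rev/s.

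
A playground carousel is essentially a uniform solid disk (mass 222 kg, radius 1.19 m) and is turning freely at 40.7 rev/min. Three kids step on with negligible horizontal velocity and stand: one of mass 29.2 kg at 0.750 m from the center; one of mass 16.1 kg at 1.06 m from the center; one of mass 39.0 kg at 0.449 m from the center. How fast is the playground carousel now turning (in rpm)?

ω_f ≈ 32.1 rpm

No external torque acts about the center; L_before = L_after.
I_p = ½(222)(1.19)² = 157.2 kg·m².
Added inertia Σmr² = (29.2)(0.750)² + (16.1)(1.06)² + (39.0)(0.449)² = 42.38 kg·m²; I_f = 157.2 + 42.38 = 199.6 kg·m².
ω_f = I_p ω_i / I_f = (157.2)(40.7) / 199.6 = 32.06 rpm.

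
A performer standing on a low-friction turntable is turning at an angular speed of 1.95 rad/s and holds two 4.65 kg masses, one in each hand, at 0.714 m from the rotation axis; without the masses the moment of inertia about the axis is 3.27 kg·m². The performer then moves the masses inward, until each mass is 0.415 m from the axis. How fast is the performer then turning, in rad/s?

No external torque acts about the spin axis, so angular momentum is conserved.
I₁ = 3.27 + 2(4.65)(0.714)² = 8.011 kg·m²; I₂ = 3.27 + 2(4.65)(0.415)² = 4.872 kg·m².
ω₂ = I₁ω₁ / I₂ = (8.011)(1.95 rad/s) / (4.872) = 3.207 rad/s.

ω₂ ≈ 3.21 rad/s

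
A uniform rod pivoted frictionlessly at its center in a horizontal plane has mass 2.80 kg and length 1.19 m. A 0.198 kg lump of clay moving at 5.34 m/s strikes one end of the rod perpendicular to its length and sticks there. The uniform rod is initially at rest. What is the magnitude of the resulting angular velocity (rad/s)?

|ω_f| ≈ 1.57 rad/s

The axle reaction passes through the pivot and exerts no torque about it; angular momentum about the pivot is conserved through the impact.
I_p = (1/12)(2.80)(1.19)² = 0.3304 kg·m². Taking the sense of the lump of clay's angular momentum as positive, L_{lump} = m v R = (0.198)(5.34)(1.19/2) = 0.6291 kg·m²/s.
L_i = 0 + 0.6291 = 0.6291 kg·m²/s.
After sticking, I_f = I_p + m R² = 0.3304 + (0.198)(1.19/2)² = 0.4005 kg·m².
ω_f = L_i / I_f = 0.6291 / 0.4005 = 1.571 rad/s.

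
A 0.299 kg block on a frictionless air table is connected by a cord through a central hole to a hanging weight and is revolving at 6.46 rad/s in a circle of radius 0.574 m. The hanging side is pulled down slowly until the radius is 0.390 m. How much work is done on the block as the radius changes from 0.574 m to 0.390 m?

The constraining force is radial, so m r² ω about the center is conserved.
ω₂ = ω₁ (r₁/r₂)² = (6.46)(0.574/0.390)² = 13.99 rad/s.
W = ΔKE = ½m(v₂² − v₁²) = 2.397 J.

W ≈ 2.40 J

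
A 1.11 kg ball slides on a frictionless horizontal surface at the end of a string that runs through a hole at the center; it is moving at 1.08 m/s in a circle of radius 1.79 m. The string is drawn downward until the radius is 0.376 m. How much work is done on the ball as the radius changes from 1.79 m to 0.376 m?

W ≈ 14.0 J

Central (radial) force ⇒ zero torque about the center ⇒ m v r is constant.
v₂ = v₁ r₁ / r₂ = (1.08)(1.79) / (0.376) = 5.141 m/s.
W = ΔKE = ½m(v₂² − v₁²) = 14.02 J.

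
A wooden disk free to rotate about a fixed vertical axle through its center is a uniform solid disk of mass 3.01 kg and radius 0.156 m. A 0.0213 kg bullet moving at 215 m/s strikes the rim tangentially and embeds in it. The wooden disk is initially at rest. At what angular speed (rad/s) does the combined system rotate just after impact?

The axle reaction passes through the axle and exerts no torque about it; angular momentum about the axle is conserved through the impact.
I_p = ½(3.01)(0.156)² = 0.03663 kg·m². Taking the sense of the bullet's angular momentum as positive, L_{bullet} = m v R = (0.0213)(215)(0.156) = 0.7144 kg·m²/s.
L_i = 0 + 0.7144 = 0.7144 kg·m²/s.
After sticking, I_f = I_p + m R² = 0.03663 + (0.0213)(0.156)² = 0.03714 kg·m².
ω_f = L_i / I_f = 0.7144 / 0.03714 = 19.23 rad/s.

|ω_f| ≈ 19.2 rad/s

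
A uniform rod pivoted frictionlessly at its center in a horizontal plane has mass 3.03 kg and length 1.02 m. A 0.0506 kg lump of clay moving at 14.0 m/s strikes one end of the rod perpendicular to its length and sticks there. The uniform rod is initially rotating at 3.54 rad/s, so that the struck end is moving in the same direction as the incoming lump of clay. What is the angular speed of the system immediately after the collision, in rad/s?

|ω_f| ≈ 4.68 rad/s

The axle reaction passes through the pivot and exerts no torque about it; angular momentum about the pivot is conserved through the impact.
I_p = (1/12)(3.03)(1.02)² = 0.2627 kg·m². Taking the sense of the lump of clay's angular momentum as positive, L_{lump} = m v R = (0.0506)(14.0)(1.02/2) = 0.3613 kg·m²/s.
L_i = +I_p ω_p + m v R = +(0.2627)(3.54) + 0.3613 = 1.291 kg·m²/s.
After sticking, I_f = I_p + m R² = 0.2627 + (0.0506)(1.02/2)² = 0.2759 kg·m².
ω_f = L_i / I_f = 1.291 / 0.2759 = 4.681 rad/s.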